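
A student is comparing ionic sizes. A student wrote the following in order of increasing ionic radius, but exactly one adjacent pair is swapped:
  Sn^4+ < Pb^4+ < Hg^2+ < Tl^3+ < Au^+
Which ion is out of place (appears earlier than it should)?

Compare adjacent ions: both have 78 electrons but Z(Tl)=81 > Z(Hg)=80, so Tl^3+ should be the smaller of the two — yet in this increasing list Hg^2+ sits before Tl^3+. Nothing else is reversed, so Hg^2+ should move one place to the right.

Hg^2+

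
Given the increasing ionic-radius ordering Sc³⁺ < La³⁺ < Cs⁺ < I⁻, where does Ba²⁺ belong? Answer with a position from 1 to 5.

Electron counts and nuclear charges: Sc³⁺: 18 e⁻, Z=21, La³⁺: 54 e⁻, Z=57, Ba²⁺: 54 e⁻, Z=56, Cs⁺: 54 e⁻, Z=55, I⁻: 54 e⁻, Z=53. Sc³⁺ < La³⁺ (same group, period 4 vs 6); La³⁺ < Ba²⁺ (isoelectronic, higher Z=57 is smaller); Ba²⁺ < Cs⁺ (both 54 e⁻, Z=56>55); Cs⁺ < I⁻ (both 54 e⁻, Z=55>53).
The complete sequence is Sc³⁺ < La³⁺ < Ba²⁺ < Cs⁺ < I⁻. Ba²⁺ sits at position 3.

3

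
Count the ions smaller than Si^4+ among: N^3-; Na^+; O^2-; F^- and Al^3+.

0

All of these have 10 electrons (isoelectronic). With the same electron cloud, the ion with the most protons pulls it in tightest. Nuclear charges: Si^4+ (Z=14), Al^3+ (Z=13), Na^+ (Z=11), F^- (Z=9), O^2- (Z=8), N^3- (Z=7). Highest Z is smallest.
Relative to Si^4+, the ions that are smaller are none. Count: 0.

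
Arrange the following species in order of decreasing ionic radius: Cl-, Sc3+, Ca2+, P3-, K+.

P3- > Cl- > K+ > Ca2+ > Sc3+

Isoelectronic series (18 e⁻ each). Size is set by nuclear charge: more protons means a smaller ion. Sc3+ (Z=21), Ca2+ (Z=20), K+ (Z=19), Cl- (Z=17), P3- (Z=15).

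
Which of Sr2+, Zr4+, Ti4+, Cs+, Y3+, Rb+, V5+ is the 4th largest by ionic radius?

V5+: 18 e⁻, Z=23, Ti4+: 18 e⁻, Z=22, Zr4+: 36 e⁻, Z=40, Y3+: 36 e⁻, Z=39, Sr2+: 36 e⁻, Z=38, Rb+: 36 e⁻, Z=37, Cs+: 54 e⁻, Z=55. V5+ < Ti4+ (isoelectronic, higher Z=23 is smaller); Ti4+ < Zr4+ (same group, 1 shell fewer); Zr4+ < Y3+ (both 36 e⁻, Z=40>39); Y3+ < Sr2+ (both 36 e⁻, Z=39>38); Sr2+ < Rb+ (both 36 e⁻, Z=38>37); Rb+ < Cs+ (same group, period 5 vs 6).
Ordering: V5+ < Ti4+ < Zr4+ < Y3+ < Sr2+ < Rb+ < Cs+. The 4th largest is Y3+.

Y3+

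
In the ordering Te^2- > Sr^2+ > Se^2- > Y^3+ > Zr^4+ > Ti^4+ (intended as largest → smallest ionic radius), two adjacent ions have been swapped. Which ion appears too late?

Compare adjacent ions: Sr^2+ and Se^2- share 36 electrons; the higher nuclear charge on Sr (Z=38) contracts it more, so Sr^2+ < Se^2- — yet in this decreasing list Sr^2+ sits before Se^2-. Nothing else is reversed, so Se^2- should move one place to the left.

Se^2-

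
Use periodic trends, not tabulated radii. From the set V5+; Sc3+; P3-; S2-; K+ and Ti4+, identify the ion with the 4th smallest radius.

All of these have 18 electrons (isoelectronic). With the same electron cloud, the ion with the most protons pulls it in tightest. Nuclear charges: V5+ (Z=23), Ti4+ (Z=22), Sc3+ (Z=21), K+ (Z=19), S2- (Z=16), P3- (Z=15). Highest Z is smallest.
Ordering: V5+ < Ti4+ < Sc3+ < K+ < S2- < P3-. The 4th smallest is K+.

K+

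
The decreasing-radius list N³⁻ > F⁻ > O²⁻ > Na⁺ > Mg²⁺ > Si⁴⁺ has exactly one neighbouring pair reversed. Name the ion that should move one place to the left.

O²⁻

Check each adjacent pair. F⁻ and O²⁻ are reversed: F⁻ and O²⁻ share 10 electrons; the higher nuclear charge on F (Z=9) contracts it more, so F⁻ < O²⁻. No other neighbouring pair contradicts the periodic trends, so O²⁻ is the ion listed too late.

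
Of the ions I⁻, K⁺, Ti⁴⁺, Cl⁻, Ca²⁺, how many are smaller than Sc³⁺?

Ti⁴⁺ (Z=22, 18 e⁻), Sc³⁺ (Z=21, 18 e⁻), Ca²⁺ (Z=20, 18 e⁻), K⁺ (Z=19, 18 e⁻), Cl⁻ (Z=17, 18 e⁻), I⁻ (Z=53, 54 e⁻). Ti⁴⁺ < Sc³⁺ (both 18 e⁻, Z=22>21); Sc³⁺ < Ca²⁺ (both 18 e⁻, Z=21>20); Ca²⁺ < K⁺ (isoelectronic, higher Z=20 is smaller); K⁺ < Cl⁻ (isoelectronic, higher Z=19 is smaller); Cl⁻ < I⁻ (same group, 2 shells fewer).
Ordering all of them (including Sc³⁺) by radius gives Ti⁴⁺ < Sc³⁺ < Ca²⁺ < K⁺ < Cl⁻ < I⁻. So 1 is smaller.

1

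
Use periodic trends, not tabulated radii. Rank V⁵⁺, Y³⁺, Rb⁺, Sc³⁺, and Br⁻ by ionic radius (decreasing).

Br⁻ > Rb⁺ > Y³⁺ > Sc³⁺ > V⁵⁺

Electron counts and nuclear charges: V⁵⁺ has 18 e⁻ (Z=23), Sc³⁺ has 18 e⁻ (Z=21), Y³⁺ has 36 e⁻ (Z=39), Rb⁺ has 36 e⁻ (Z=37), Br⁻ has 36 e⁻ (Z=35). V⁵⁺ < Sc³⁺ (isoelectronic, higher Z=23 is smaller); Sc³⁺ < Y³⁺ (same group, period 4 vs 5); Y³⁺ < Rb⁺ (isoelectronic, higher Z=39 is smaller); Rb⁺ < Br⁻ (both 36 e⁻, Z=37>35).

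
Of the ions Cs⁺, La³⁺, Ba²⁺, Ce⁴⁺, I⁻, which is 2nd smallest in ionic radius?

La³⁺

All of these have 54 electrons (isoelectronic). With the same electron cloud, the ion with the most protons pulls it in tightest. Nuclear charges: Ce⁴⁺ (Z=58), La³⁺ (Z=57), Ba²⁺ (Z=56), Cs⁺ (Z=55), I⁻ (Z=53). Highest Z is smallest.
Full ascending order: Ce⁴⁺ < La³⁺ < Ba²⁺ < Cs⁺ < I⁻. Counting from the smallest, position 2 is La³⁺.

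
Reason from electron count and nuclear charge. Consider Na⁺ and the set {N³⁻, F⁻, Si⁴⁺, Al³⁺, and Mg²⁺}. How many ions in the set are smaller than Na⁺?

3

These species are isoelectronic with 10 electrons. The only difference is the number of protons: Si⁴⁺ (Z=14), Al³⁺ (Z=13), Mg²⁺ (Z=12), Na⁺ (Z=11), F⁻ (Z=9), N³⁻ (Z=7). The strongest nuclear pull (Si⁴⁺) gives the smallest ion.
Relative to Na⁺, the ions that are smaller are Si⁴⁺, Al³⁺, Mg²⁺. Count: 3.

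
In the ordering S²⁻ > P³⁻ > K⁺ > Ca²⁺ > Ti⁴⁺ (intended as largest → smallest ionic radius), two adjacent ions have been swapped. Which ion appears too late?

Check each adjacent pair. S²⁻ and P³⁻ are reversed: S²⁻ and P³⁻ share 18 electrons; the higher nuclear charge on S (Z=16) contracts it more, so S²⁻ < P³⁻. No other neighbouring pair contradicts the periodic trends, so P³⁻ is the ion listed too late.

P³⁻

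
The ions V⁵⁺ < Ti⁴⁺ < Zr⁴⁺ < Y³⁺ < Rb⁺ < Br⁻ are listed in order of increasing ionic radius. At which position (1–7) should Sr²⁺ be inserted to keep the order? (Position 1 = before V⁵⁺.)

5

First list Z and electron count for each: V⁵⁺: 18 e⁻, Z=23, Ti⁴⁺: 18 e⁻, Z=22, Zr⁴⁺: 36 e⁻, Z=40, Y³⁺: 36 e⁻, Z=39, Sr²⁺: 36 e⁻, Z=38, Rb⁺: 36 e⁻, Z=37, Br⁻: 36 e⁻, Z=35. V⁵⁺ < Ti⁴⁺ (both 18 e⁻, Z=23>22); Ti⁴⁺ < Zr⁴⁺ (same group, 1 shell fewer); Zr⁴⁺ < Y³⁺ (isoelectronic, higher Z=40 is smaller); Y³⁺ < Sr²⁺ (both 36 e⁻, Z=39>38); Sr²⁺ < Rb⁺ (isoelectronic, higher Z=38 is smaller); Rb⁺ < Br⁻ (isoelectronic, higher Z=37 is smaller).
With Sr²⁺ included the full order is V⁵⁺ < Ti⁴⁺ < Zr⁴⁺ < Y³⁺ < Sr²⁺ < Rb⁺ < Br⁻, so it takes position 5.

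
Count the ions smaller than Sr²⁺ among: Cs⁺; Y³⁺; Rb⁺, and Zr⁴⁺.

Zr⁴⁺: 36 e⁻, Z=40, Y³⁺: 36 e⁻, Z=39, Sr²⁺: 36 e⁻, Z=38, Rb⁺: 36 e⁻, Z=37, Cs⁺: 54 e⁻, Z=55. Zr⁴⁺ < Y³⁺ (isoelectronic, higher Z=40 is smaller); Y³⁺ < Sr²⁺ (isoelectronic, higher Z=39 is smaller); Sr²⁺ < Rb⁺ (both 36 e⁻, Z=38>37); Rb⁺ < Cs⁺ (same group, period 5 vs 6).
Overall: Zr⁴⁺ < Y³⁺ < Sr²⁺ < Rb⁺ < Cs⁺. Sr²⁺ has 2 below it and 2 above. So 2 are smaller.

2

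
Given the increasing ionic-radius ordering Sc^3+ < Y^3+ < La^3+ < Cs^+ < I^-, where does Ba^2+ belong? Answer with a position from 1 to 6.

Electron counts and nuclear charges: Sc^3+ (Z=21, 18 e⁻), Y^3+ (Z=39, 36 e⁻), La^3+ (Z=57, 54 e⁻), Ba^2+ (Z=56, 54 e⁻), Cs^+ (Z=55, 54 e⁻), I^- (Z=53, 54 e⁻). Sc^3+ < Y^3+ (same group, period 4 vs 5); Y^3+ < La^3+ (same group, 1 shell fewer); La^3+ < Ba^2+ (isoelectronic, higher Z=57 is smaller); Ba^2+ < Cs^+ (both 54 e⁻, Z=56>55); Cs^+ < I^- (both 54 e⁻, Z=55>53).
Putting Ba^2+ in gives Sc^3+ < Y^3+ < La^3+ < Ba^2+ < Cs^+ < I^-; it lands at slot 4.

4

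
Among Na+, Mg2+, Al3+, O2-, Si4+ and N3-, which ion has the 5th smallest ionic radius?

O2-

Isoelectronic series (10 e⁻ each). Size is set by nuclear charge: more protons means a smaller ion. Si4+ (Z=14), Al3+ (Z=13), Mg2+ (Z=12), Na+ (Z=11), O2- (Z=8), N3- (Z=7).
That gives Si4+ < Al3+ < Mg2+ < Na+ < O2- < N3-. From the smallest end, number 5 is O2-.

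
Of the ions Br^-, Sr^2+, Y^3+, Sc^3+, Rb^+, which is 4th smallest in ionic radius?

Work out protons and electrons: Sc^3+: 18 e⁻, Z=21, Y^3+: 36 e⁻, Z=39, Sr^2+: 36 e⁻, Z=38, Rb^+: 36 e⁻, Z=37, Br^-: 36 e⁻, Z=35. Sc^3+ < Y^3+ (same group, period 4 vs 5); Y^3+ < Sr^2+ (both 36 e⁻, Z=39>38); Sr^2+ < Rb^+ (both 36 e⁻, Z=38>37); Rb^+ < Br^- (isoelectronic, higher Z=37 is smaller).
Ordering: Sc^3+ < Y^3+ < Sr^2+ < Rb^+ < Br^-. The 4th smallest is Rb^+.

Rb^+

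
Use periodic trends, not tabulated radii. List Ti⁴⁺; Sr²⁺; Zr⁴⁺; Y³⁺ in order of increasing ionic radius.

Ti⁴⁺ < Zr⁴⁺ < Y³⁺ < Sr²⁺

First list Z and electron count for each: Ti⁴⁺: 18 e⁻, Z=22, Zr⁴⁺: 36 e⁻, Z=40, Y³⁺: 36 e⁻, Z=39, Sr²⁺: 36 e⁻, Z=38. Ti⁴⁺ < Zr⁴⁺ (same group, period 4 vs 5); Zr⁴⁺ < Y³⁺ (isoelectronic, higher Z=40 is smaller); Y³⁺ < Sr²⁺ (isoelectronic, higher Z=39 is smaller).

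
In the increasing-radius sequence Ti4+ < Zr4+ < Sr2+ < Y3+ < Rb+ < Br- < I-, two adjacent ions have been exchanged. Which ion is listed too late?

Y3+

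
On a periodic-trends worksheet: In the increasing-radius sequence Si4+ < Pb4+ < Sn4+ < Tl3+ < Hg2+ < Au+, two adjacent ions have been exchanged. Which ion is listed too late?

Compare adjacent ions: both in group 14 with the same charge; Sn4+ (period 5) has the smaller radius — yet in this increasing list Pb4+ sits before Sn4+. Nothing else is reversed, so Sn4+ should move one place to the left.

Sn4+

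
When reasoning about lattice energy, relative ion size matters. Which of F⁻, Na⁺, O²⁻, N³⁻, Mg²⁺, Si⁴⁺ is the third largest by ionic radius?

Each ion has 10 electrons. The ranking follows nuclear charge in reverse — greater Z gives a smaller radius. Si⁴⁺ (Z=14), Mg²⁺ (Z=12), Na⁺ (Z=11), F⁻ (Z=9), O²⁻ (Z=8), N³⁻ (Z=7).
Full ascending order: Si⁴⁺ < Mg²⁺ < Na⁺ < F⁻ < O²⁻ < N³⁻. Counting from the largest, position 3 is F⁻.

F⁻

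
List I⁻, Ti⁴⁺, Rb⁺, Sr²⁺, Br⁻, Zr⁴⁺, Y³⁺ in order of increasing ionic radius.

Tabulating Z and e⁻: Ti⁴⁺: 18 e⁻, Z=22, Zr⁴⁺: 36 e⁻, Z=40, Y³⁺: 36 e⁻, Z=39, Sr²⁺: 36 e⁻, Z=38, Rb⁺: 36 e⁻, Z=37, Br⁻: 36 e⁻, Z=35, I⁻: 54 e⁻, Z=53. Ti⁴⁺ < Zr⁴⁺ (same group, period 4 vs 5); Zr⁴⁺ < Y³⁺ (isoelectronic, higher Z=40 is smaller); Y³⁺ < Sr²⁺ (both 36 e⁻, Z=39>38); Sr²⁺ < Rb⁺ (both 36 e⁻, Z=38>37); Rb⁺ < Br⁻ (isoelectronic, higher Z=37 is smaller); Br⁻ < I⁻ (same group, 1 shell fewer).

Ti⁴⁺ < Zr⁴⁺ < Y³⁺ < Sr²⁺ < Rb⁺ < Br⁻ < I⁻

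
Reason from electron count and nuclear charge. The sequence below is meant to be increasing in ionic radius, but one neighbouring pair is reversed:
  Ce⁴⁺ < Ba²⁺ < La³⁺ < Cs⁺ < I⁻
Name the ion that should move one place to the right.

Check each adjacent pair. Ba²⁺ and La³⁺ are reversed: both have 54 electrons but Z(La)=57 > Z(Ba)=56, so La³⁺ should be the smaller of the two. No other neighbouring pair contradicts the periodic trends, so Ba²⁺ is the ion listed too early.

Ba²⁺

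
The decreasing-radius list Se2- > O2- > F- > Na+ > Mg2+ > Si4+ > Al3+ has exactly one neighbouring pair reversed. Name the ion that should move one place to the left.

Al3+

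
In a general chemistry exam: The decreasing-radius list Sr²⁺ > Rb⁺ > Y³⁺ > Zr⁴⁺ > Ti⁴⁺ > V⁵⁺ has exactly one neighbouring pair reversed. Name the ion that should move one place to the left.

Rb⁺

Scanning neighbour by neighbour, only Sr²⁺/Rb⁺ violates a trend: they are isoelectronic (36 e⁻) and Sr has more protons than Rb (38 vs 37), making Sr²⁺ smaller. That makes Rb⁺ the one sitting a position late relative to where it belongs.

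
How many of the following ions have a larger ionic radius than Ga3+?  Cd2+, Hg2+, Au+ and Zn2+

Electron counts and nuclear charges: Ga3+ has 28 e⁻ (Z=31), Zn2+ has 28 e⁻ (Z=30), Cd2+ has 46 e⁻ (Z=48), Hg2+ has 78 e⁻ (Z=80), Au+ has 78 e⁻ (Z=79). Ga3+ < Zn2+ (both 28 e⁻, Z=31>30); Zn2+ < Cd2+ (same group, 1 shell fewer); Cd2+ < Hg2+ (same group, 1 shell fewer); Hg2+ < Au+ (isoelectronic, higher Z=80 is smaller).
Relative to Ga3+, the ions that are larger are Zn2+, Cd2+, Hg2+, Au+. So 4 are larger.

4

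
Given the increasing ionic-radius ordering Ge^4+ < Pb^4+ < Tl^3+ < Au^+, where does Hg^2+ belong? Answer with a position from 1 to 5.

First list Z and electron count for each: Ge^4+ has 28 e⁻ (Z=32), Pb^4+ has 78 e⁻ (Z=82), Tl^3+ has 78 e⁻ (Z=81), Hg^2+ has 78 e⁻ (Z=80), Au^+ has 78 e⁻ (Z=79). Ge^4+ < Pb^4+ (same group, 2 shells fewer); Pb^4+ < Tl^3+ (isoelectronic, higher Z=82 is smaller); Tl^3+ < Hg^2+ (both 78 e⁻, Z=81>80); Hg^2+ < Au^+ (isoelectronic, higher Z=80 is smaller).
The complete sequence is Ge^4+ < Pb^4+ < Tl^3+ < Hg^2+ < Au^+. Hg^2+ sits at position 4.

4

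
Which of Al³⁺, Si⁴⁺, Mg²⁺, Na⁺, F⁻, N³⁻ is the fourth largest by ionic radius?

Mg²⁺

All of these have 10 electrons (isoelectronic). With the same electron cloud, the ion with the most protons pulls it in tightest. Nuclear charges: Si⁴⁺ (Z=14), Al³⁺ (Z=13), Mg²⁺ (Z=12), Na⁺ (Z=11), F⁻ (Z=9), N³⁻ (Z=7). Highest Z is smallest.
Full ascending order: Si⁴⁺ < Al³⁺ < Mg²⁺ < Na⁺ < F⁻ < N³⁻. Counting from the largest, position 4 is Mg²⁺.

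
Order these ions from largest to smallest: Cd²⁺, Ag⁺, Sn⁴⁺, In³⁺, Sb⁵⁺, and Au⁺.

Au⁺ > Ag⁺ > Cd²⁺ > In³⁺ > Sn⁴⁺ > Sb⁵⁺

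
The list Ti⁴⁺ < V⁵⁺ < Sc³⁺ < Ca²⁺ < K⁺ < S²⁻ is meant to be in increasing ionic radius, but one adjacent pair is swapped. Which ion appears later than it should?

V⁵⁺

The pair Ti⁴⁺, V⁵⁺ is the wrong way round — V⁵⁺ and Ti⁴⁺ share 18 electrons; the higher nuclear charge on V (Z=23) contracts it more, so V⁵⁺ < Ti⁴⁺. All other adjacent pairs agree with periodic trends, so V⁵⁺ is the misplaced ion.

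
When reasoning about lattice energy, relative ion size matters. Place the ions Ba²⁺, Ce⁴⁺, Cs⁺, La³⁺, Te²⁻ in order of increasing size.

Ce⁴⁺ < La³⁺ < Ba²⁺ < Cs⁺ < Te²⁻

These species are isoelectronic with 54 electrons. The only difference is the number of protons: Ce⁴⁺ (Z=58), La³⁺ (Z=57), Ba²⁺ (Z=56), Cs⁺ (Z=55), Te²⁻ (Z=52). The strongest nuclear pull (Ce⁴⁺) gives the smallest ion.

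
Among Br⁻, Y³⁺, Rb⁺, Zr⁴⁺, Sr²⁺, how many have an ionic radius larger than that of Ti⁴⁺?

5

Tabulating Z and e⁻: Ti⁴⁺: 18 e⁻, Z=22, Zr⁴⁺: 36 e⁻, Z=40, Y³⁺: 36 e⁻, Z=39, Sr²⁺: 36 e⁻, Z=38, Rb⁺: 36 e⁻, Z=37, Br⁻: 36 e⁻, Z=35. Ti⁴⁺ < Zr⁴⁺ (same group, 1 shell fewer); Zr⁴⁺ < Y³⁺ (isoelectronic, higher Z=40 is smaller); Y³⁺ < Sr²⁺ (both 36 e⁻, Z=39>38); Sr²⁺ < Rb⁺ (isoelectronic, higher Z=38 is smaller); Rb⁺ < Br⁻ (isoelectronic, higher Z=37 is smaller).
Relative to Ti⁴⁺, the ions that are larger are Zr⁴⁺, Y³⁺, Sr²⁺, Rb⁺, Br⁻. That's 5.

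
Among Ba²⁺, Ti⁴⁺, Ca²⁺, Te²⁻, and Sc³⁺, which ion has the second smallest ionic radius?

Sc³⁺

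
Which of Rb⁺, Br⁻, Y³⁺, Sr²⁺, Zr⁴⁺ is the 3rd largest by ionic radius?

Sr²⁺

All of these have 36 electrons (isoelectronic). With the same electron cloud, the ion with the most protons pulls it in tightest. Nuclear charges: Zr⁴⁺ (Z=40), Y³⁺ (Z=39), Sr²⁺ (Z=38), Rb⁺ (Z=37), Br⁻ (Z=35). Highest Z is smallest.
Full ascending order: Zr⁴⁺ < Y³⁺ < Sr²⁺ < Rb⁺ < Br⁻. Counting from the largest, position 3 is Sr²⁺.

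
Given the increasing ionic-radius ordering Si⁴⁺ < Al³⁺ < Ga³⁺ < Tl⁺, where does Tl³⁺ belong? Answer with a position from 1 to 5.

4

Work out protons and electrons: Si⁴⁺ has 10 e⁻ (Z=14), Al³⁺ has 10 e⁻ (Z=13), Ga³⁺ has 28 e⁻ (Z=31), Tl³⁺ has 78 e⁻ (Z=81), Tl⁺ has 80 e⁻ (Z=81). Si⁴⁺ < Al³⁺ (isoelectronic, higher Z=14 is smaller); Al³⁺ < Ga³⁺ (same group, 1 shell fewer); Ga³⁺ < Tl³⁺ (same group, period 4 vs 6); Tl³⁺ < Tl⁺ (same element, +3 vs +1).
Merged order: Si⁴⁺ < Al³⁺ < Ga³⁺ < Tl³⁺ < Tl⁺ — Tl³⁺ is number 4.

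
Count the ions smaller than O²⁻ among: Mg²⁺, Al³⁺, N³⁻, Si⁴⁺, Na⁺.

4

All of these have 10 electrons (isoelectronic). With the same electron cloud, the ion with the most protons pulls it in tightest. Nuclear charges: Si⁴⁺ (Z=14), Al³⁺ (Z=13), Mg²⁺ (Z=12), Na⁺ (Z=11), O²⁻ (Z=8), N³⁻ (Z=7). Highest Z is smallest.
Placing each against O²⁻: smaller — Si⁴⁺, Al³⁺, Mg²⁺, Na⁺; larger — N³⁻. Count: 4.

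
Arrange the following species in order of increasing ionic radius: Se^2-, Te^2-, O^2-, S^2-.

O^2- < S^2- < Se^2- < Te^2-

These ions sit in one column with identical charge. Each step down the periodic table adds a principal shell, increasing the radius.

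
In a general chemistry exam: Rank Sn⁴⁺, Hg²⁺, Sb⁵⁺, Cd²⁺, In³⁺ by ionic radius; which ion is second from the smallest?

Sn⁴⁺

First list Z and electron count for each: Sb⁵⁺: 46 e⁻, Z=51, Sn⁴⁺: 46 e⁻, Z=50, In³⁺: 46 e⁻, Z=49, Cd²⁺: 46 e⁻, Z=48, Hg²⁺: 78 e⁻, Z=80. Sb⁵⁺ < Sn⁴⁺ (isoelectronic, higher Z=51 is smaller); Sn⁴⁺ < In³⁺ (isoelectronic, higher Z=50 is smaller); In³⁺ < Cd²⁺ (isoelectronic, higher Z=49 is smaller); Cd²⁺ < Hg²⁺ (same group, period 5 vs 6).
Ordering: Sb⁵⁺ < Sn⁴⁺ < In³⁺ < Cd²⁺ < Hg²⁺. The second smallest is Sn⁴⁺.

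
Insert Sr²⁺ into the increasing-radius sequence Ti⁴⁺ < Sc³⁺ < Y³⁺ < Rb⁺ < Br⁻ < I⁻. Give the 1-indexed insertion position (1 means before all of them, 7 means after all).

Electron counts and nuclear charges: Ti⁴⁺ (Z=22, 18 e⁻), Sc³⁺ (Z=21, 18 e⁻), Y³⁺ (Z=39, 36 e⁻), Sr²⁺ (Z=38, 36 e⁻), Rb⁺ (Z=37, 36 e⁻), Br⁻ (Z=35, 36 e⁻), I⁻ (Z=53, 54 e⁻). Ti⁴⁺ < Sc³⁺ (both 18 e⁻, Z=22>21); Sc³⁺ < Y³⁺ (same group, period 4 vs 5); Y³⁺ < Sr²⁺ (isoelectronic, higher Z=39 is smaller); Sr²⁺ < Rb⁺ (isoelectronic, higher Z=38 is smaller); Rb⁺ < Br⁻ (isoelectronic, higher Z=37 is smaller); Br⁻ < I⁻ (same group, period 4 vs 5).
With Sr²⁺ included the full order is Ti⁴⁺ < Sc³⁺ < Y³⁺ < Sr²⁺ < Rb⁺ < Br⁻ < I⁻, so it takes position 4.

4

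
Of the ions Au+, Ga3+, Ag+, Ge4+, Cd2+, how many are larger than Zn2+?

3

Tabulating Z and e⁻: Ge4+ (Z=32, 28 e⁻), Ga3+ (Z=31, 28 e⁻), Zn2+ (Z=30, 28 e⁻), Cd2+ (Z=48, 46 e⁻), Ag+ (Z=47, 46 e⁻), Au+ (Z=79, 78 e⁻). Ge4+ < Ga3+ (both 28 e⁻, Z=32>31); Ga3+ < Zn2+ (isoelectronic, higher Z=31 is smaller); Zn2+ < Cd2+ (same group, 1 shell fewer); Cd2+ < Ag+ (isoelectronic, higher Z=48 is smaller); Ag+ < Au+ (same group, period 5 vs 6).
Relative to Zn2+, the ions that are larger are Cd2+, Ag+, Au+. That's 3.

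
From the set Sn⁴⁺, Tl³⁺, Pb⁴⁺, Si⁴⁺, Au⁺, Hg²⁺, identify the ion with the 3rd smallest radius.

First list Z and electron count for each: Si⁴⁺: 10 e⁻, Z=14, Sn⁴⁺: 46 e⁻, Z=50, Pb⁴⁺: 78 e⁻, Z=82, Tl³⁺: 78 e⁻, Z=81, Hg²⁺: 78 e⁻, Z=80, Au⁺: 78 e⁻, Z=79. Si⁴⁺ < Sn⁴⁺ (same group, period 3 vs 5); Sn⁴⁺ < Pb⁴⁺ (same group, period 5 vs 6); Pb⁴⁺ < Tl³⁺ (isoelectronic, higher Z=82 is smaller); Tl³⁺ < Hg²⁺ (isoelectronic, higher Z=81 is smaller); Hg²⁺ < Au⁺ (isoelectronic, higher Z=80 is smaller).
That gives Si⁴⁺ < Sn⁴⁺ < Pb⁴⁺ < Tl³⁺ < Hg²⁺ < Au⁺. From the smallest end, number 3 is Pb⁴⁺.

Pb⁴⁺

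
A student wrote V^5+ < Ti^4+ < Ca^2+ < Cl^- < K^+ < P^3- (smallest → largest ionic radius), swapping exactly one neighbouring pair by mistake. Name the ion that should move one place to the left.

The pair Cl^-, K^+ is the wrong way round — both have 18 electrons but Z(K)=19 > Z(Cl)=17, so K^+ should be the smaller of the two. All other adjacent pairs agree with periodic trends, so K^+ is the misplaced ion.

K^+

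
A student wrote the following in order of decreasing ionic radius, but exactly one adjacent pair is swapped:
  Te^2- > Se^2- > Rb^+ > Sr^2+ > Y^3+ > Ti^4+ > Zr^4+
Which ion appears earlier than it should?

Ti^4+

The pair Ti^4+, Zr^4+ is the wrong way round — both in group 4 with the same charge; Ti^4+ (period 4) has the smaller radius. All other adjacent pairs agree with periodic trends, so Ti^4+ is the misplaced ion.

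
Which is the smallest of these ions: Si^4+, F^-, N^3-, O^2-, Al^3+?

Si^4+

Isoelectronic series (10 e⁻ each). Size is set by nuclear charge: more protons means a smaller ion. Si^4+ (Z=14), Al^3+ (Z=13), F^- (Z=9), O^2- (Z=8), N^3- (Z=7).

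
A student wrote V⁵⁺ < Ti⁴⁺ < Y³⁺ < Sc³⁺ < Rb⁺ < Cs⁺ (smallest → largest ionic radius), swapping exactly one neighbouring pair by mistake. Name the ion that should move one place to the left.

Compare adjacent ions: Sc³⁺ and Y³⁺ are in one column with the same charge; the lighter period-4 ion has one fewer shell and is smaller — yet in this increasing list Y³⁺ sits before Sc³⁺. Nothing else is reversed, so Sc³⁺ should move one place to the left.

Sc³⁺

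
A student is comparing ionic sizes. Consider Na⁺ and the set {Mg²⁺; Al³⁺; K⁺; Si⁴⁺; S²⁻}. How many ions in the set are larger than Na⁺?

2

Electron counts and nuclear charges: Si⁴⁺ has 10 e⁻ (Z=14), Al³⁺ has 10 e⁻ (Z=13), Mg²⁺ has 10 e⁻ (Z=12), Na⁺ has 10 e⁻ (Z=11), K⁺ has 18 e⁻ (Z=19), S²⁻ has 18 e⁻ (Z=16). Si⁴⁺ < Al³⁺ (isoelectronic, higher Z=14 is smaller); Al³⁺ < Mg²⁺ (isoelectronic, higher Z=13 is smaller); Mg²⁺ < Na⁺ (isoelectronic, higher Z=12 is smaller); Na⁺ < K⁺ (same group, 1 shell fewer); K⁺ < S²⁻ (both 18 e⁻, Z=19>16).
Placing each against Na⁺: smaller — Si⁴⁺, Al³⁺, Mg²⁺; larger — K⁺, S²⁻. That's 2.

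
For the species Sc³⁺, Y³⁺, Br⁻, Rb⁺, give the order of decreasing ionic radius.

Electron counts and nuclear charges: Sc³⁺ has 18 e⁻ (Z=21), Y³⁺ has 36 e⁻ (Z=39), Rb⁺ has 36 e⁻ (Z=37), Br⁻ has 36 e⁻ (Z=35). Sc³⁺ < Y³⁺ (same group, period 4 vs 5); Y³⁺ < Rb⁺ (isoelectronic, higher Z=39 is smaller); Rb⁺ < Br⁻ (both 36 e⁻, Z=37>35).

Br⁻ > Rb⁺ > Y³⁺ > Sc³⁺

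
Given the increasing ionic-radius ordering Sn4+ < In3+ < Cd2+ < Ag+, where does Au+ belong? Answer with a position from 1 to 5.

Electron counts and nuclear charges: Sn4+ (Z=50, 46 e⁻), In3+ (Z=49, 46 e⁻), Cd2+ (Z=48, 46 e⁻), Ag+ (Z=47, 46 e⁻), Au+ (Z=79, 78 e⁻). Sn4+ < In3+ (both 46 e⁻, Z=50>49); In3+ < Cd2+ (both 46 e⁻, Z=49>48); Cd2+ < Ag+ (both 46 e⁻, Z=48>47); Ag+ < Au+ (same group, 1 shell fewer).
Merged order: Sn4+ < In3+ < Cd2+ < Ag+ < Au+ — Au+ is number 5.

5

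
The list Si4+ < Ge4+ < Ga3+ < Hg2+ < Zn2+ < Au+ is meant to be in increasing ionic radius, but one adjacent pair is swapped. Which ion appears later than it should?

Zn2+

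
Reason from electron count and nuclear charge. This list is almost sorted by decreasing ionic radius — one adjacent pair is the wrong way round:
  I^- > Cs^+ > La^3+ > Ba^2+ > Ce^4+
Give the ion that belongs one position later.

Scanning neighbour by neighbour, only La^3+/Ba^2+ violates a trend: both have 54 electrons but Z(La)=57 > Z(Ba)=56, so La^3+ should be the smaller of the two. That makes La^3+ the one sitting a position early relative to where it belongs.

La^3+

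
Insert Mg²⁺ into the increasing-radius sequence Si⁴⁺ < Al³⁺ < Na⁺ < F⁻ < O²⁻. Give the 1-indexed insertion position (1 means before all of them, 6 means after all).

All of these have 10 electrons (isoelectronic). With the same electron cloud, the ion with the most protons pulls it in tightest. Nuclear charges: Si⁴⁺ (Z=14), Al³⁺ (Z=13), Mg²⁺ (Z=12), Na⁺ (Z=11), F⁻ (Z=9), O²⁻ (Z=8). Highest Z is smallest.
Merged order: Si⁴⁺ < Al³⁺ < Mg²⁺ < Na⁺ < F⁻ < O²⁻ — Mg²⁺ is number 3.

3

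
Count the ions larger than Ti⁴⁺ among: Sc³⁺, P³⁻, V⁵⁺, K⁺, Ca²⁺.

Each ion has 18 electrons. The ranking follows nuclear charge in reverse — greater Z gives a smaller radius. V⁵⁺ (Z=23), Ti⁴⁺ (Z=22), Sc³⁺ (Z=21), Ca²⁺ (Z=20), K⁺ (Z=19), P³⁻ (Z=15).
Overall: V⁵⁺ < Ti⁴⁺ < Sc³⁺ < Ca²⁺ < K⁺ < P³⁻. Ti⁴⁺ has 1 below it and 4 above. Count: 4.

4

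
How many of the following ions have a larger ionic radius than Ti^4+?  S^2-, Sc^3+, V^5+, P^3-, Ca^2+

Isoelectronic series (18 e⁻ each). Size is set by nuclear charge: more protons means a smaller ion. V^5+ (Z=23), Ti^4+ (Z=22), Sc^3+ (Z=21), Ca^2+ (Z=20), S^2- (Z=16), P^3- (Z=15).
Placing each against Ti^4+: smaller — V^5+; larger — Sc^3+, Ca^2+, S^2-, P^3-. So 4 are larger.

4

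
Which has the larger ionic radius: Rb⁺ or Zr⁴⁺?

Isoelectronic series (36 e⁻ each). Size is set by nuclear charge: more protons means a smaller ion. Zr⁴⁺ (Z=40), Rb⁺ (Z=37).

Rb⁺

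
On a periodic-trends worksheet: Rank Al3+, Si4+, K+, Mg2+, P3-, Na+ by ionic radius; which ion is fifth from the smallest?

Si4+: 10 e⁻, Z=14, Al3+: 10 e⁻, Z=13, Mg2+: 10 e⁻, Z=12, Na+: 10 e⁻, Z=11, K+: 18 e⁻, Z=19, P3-: 18 e⁻, Z=15. Si4+ < Al3+ (isoelectronic, higher Z=14 is smaller); Al3+ < Mg2+ (isoelectronic, higher Z=13 is smaller); Mg2+ < Na+ (isoelectronic, higher Z=12 is smaller); Na+ < K+ (same group, 1 shell fewer); K+ < P3- (isoelectronic, higher Z=19 is smaller).
Full ascending order: Si4+ < Al3+ < Mg2+ < Na+ < K+ < P3-. Counting from the smallest, position 5 is K+.

K+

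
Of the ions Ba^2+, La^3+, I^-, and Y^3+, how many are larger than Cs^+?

Electron counts and nuclear charges: Y^3+: 36 e⁻, Z=39, La^3+: 54 e⁻, Z=57, Ba^2+: 54 e⁻, Z=56, Cs^+: 54 e⁻, Z=55, I^-: 54 e⁻, Z=53. Y^3+ < La^3+ (same group, period 5 vs 6); La^3+ < Ba^2+ (isoelectronic, higher Z=57 is smaller); Ba^2+ < Cs^+ (isoelectronic, higher Z=56 is smaller); Cs^+ < I^- (both 54 e⁻, Z=55>53).
Ordering all of them (including Cs^+) by radius gives Y^3+ < La^3+ < Ba^2+ < Cs^+ < I^-. That's 1.

1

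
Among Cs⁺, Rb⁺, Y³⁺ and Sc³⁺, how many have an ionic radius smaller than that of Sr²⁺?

2

First list Z and electron count for each: Sc³⁺ (Z=21, 18 e⁻), Y³⁺ (Z=39, 36 e⁻), Sr²⁺ (Z=38, 36 e⁻), Rb⁺ (Z=37, 36 e⁻), Cs⁺ (Z=55, 54 e⁻). Sc³⁺ < Y³⁺ (same group, 1 shell fewer); Y³⁺ < Sr²⁺ (both 36 e⁻, Z=39>38); Sr²⁺ < Rb⁺ (isoelectronic, higher Z=38 is smaller); Rb⁺ < Cs⁺ (same group, 1 shell fewer).
Placing each against Sr²⁺: smaller — Sc³⁺, Y³⁺; larger — Rb⁺, Cs⁺. Count: 2.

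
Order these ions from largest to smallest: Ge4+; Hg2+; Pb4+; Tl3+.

Hg2+ > Tl3+ > Pb4+ > Ge4+

Ge4+ (Z=32, 28 e⁻), Pb4+ (Z=82, 78 e⁻), Tl3+ (Z=81, 78 e⁻), Hg2+ (Z=80, 78 e⁻). Ge4+ < Pb4+ (same group, 2 shells fewer); Pb4+ < Tl3+ (isoelectronic, higher Z=82 is smaller); Tl3+ < Hg2+ (isoelectronic, higher Z=81 is smaller).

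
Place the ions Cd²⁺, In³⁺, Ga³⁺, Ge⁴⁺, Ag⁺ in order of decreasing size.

Ag⁺ > Cd²⁺ > In³⁺ > Ga³⁺ > Ge⁴⁺

Tabulating Z and e⁻: Ge⁴⁺: 28 e⁻, Z=32, Ga³⁺: 28 e⁻, Z=31, In³⁺: 46 e⁻, Z=49, Cd²⁺: 46 e⁻, Z=48, Ag⁺: 46 e⁻, Z=47. Ge⁴⁺ < Ga³⁺ (both 28 e⁻, Z=32>31); Ga³⁺ < In³⁺ (same group, period 4 vs 5); In³⁺ < Cd²⁺ (both 46 e⁻, Z=49>48); Cd²⁺ < Ag⁺ (both 46 e⁻, Z=48>47).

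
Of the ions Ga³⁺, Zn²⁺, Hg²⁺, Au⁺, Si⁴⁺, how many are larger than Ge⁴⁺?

Work out protons and electrons: Si⁴⁺: 10 e⁻, Z=14, Ge⁴⁺: 28 e⁻, Z=32, Ga³⁺: 28 e⁻, Z=31, Zn²⁺: 28 e⁻, Z=30, Hg²⁺: 78 e⁻, Z=80, Au⁺: 78 e⁻, Z=79. Si⁴⁺ < Ge⁴⁺ (same group, 1 shell fewer); Ge⁴⁺ < Ga³⁺ (both 28 e⁻, Z=32>31); Ga³⁺ < Zn²⁺ (isoelectronic, higher Z=31 is smaller); Zn²⁺ < Hg²⁺ (same group, period 4 vs 6); Hg²⁺ < Au⁺ (both 78 e⁻, Z=80>79).
Placing each against Ge⁴⁺: smaller — Si⁴⁺; larger — Ga³⁺, Zn²⁺, Hg²⁺, Au⁺. So 4 are larger.

4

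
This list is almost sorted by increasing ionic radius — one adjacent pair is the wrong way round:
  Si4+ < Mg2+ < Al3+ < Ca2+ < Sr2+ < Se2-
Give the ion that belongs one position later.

Check each adjacent pair. Mg2+ and Al3+ are reversed: they are isoelectronic (10 e⁻) and Al has more protons than Mg (13 vs 12), making Al3+ smaller. No other neighbouring pair contradicts the periodic trends, so Mg2+ is the ion listed too early.

Mg2+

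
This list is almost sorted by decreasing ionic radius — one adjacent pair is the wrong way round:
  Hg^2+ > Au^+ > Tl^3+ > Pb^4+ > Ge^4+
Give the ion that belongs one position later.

Hg^2+

The pair Hg^2+, Au^+ is the wrong way round — both have 78 electrons but Z(Hg)=80 > Z(Au)=79, so Hg^2+ should be the smaller of the two. All other adjacent pairs agree with periodic trends, so Hg^2+ is the misplaced ion.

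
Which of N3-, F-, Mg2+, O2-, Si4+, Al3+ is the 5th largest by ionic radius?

Al3+

These species are isoelectronic with 10 electrons. The only difference is the number of protons: Si4+ (Z=14), Al3+ (Z=13), Mg2+ (Z=12), F- (Z=9), O2- (Z=8), N3- (Z=7). The strongest nuclear pull (Si4+) gives the smallest ion.
So the order is Si4+ < Al3+ < Mg2+ < F- < O2- < N3-; the 5th-largest ion is Al3+.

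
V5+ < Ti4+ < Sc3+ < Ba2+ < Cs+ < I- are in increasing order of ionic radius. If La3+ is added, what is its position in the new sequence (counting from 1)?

V5+ (Z=23, 18 e⁻), Ti4+ (Z=22, 18 e⁻), Sc3+ (Z=21, 18 e⁻), La3+ (Z=57, 54 e⁻), Ba2+ (Z=56, 54 e⁻), Cs+ (Z=55, 54 e⁻), I- (Z=53, 54 e⁻). V5+ < Ti4+ (isoelectronic, higher Z=23 is smaller); Ti4+ < Sc3+ (both 18 e⁻, Z=22>21); Sc3+ < La3+ (same group, 2 shells fewer); La3+ < Ba2+ (both 54 e⁻, Z=57>56); Ba2+ < Cs+ (isoelectronic, higher Z=56 is smaller); Cs+ < I- (isoelectronic, higher Z=55 is smaller).
Merged order: V5+ < Ti4+ < Sc3+ < La3+ < Ba2+ < Cs+ < I- — La3+ is number 4.

4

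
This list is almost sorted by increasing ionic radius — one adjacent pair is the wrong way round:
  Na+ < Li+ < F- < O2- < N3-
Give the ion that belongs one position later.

The pair Na+, Li+ is the wrong way round — same group and charge — period 2 sits above period 3, so Li+ is smaller. All other adjacent pairs agree with periodic trends, so Na+ is the misplaced ion.

Na+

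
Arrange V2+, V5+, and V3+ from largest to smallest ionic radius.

Same element, different charge: the more highly charged cation has fewer electrons and a greater effective nuclear charge per electron, making V5+ the smallest.

V2+ > V3+ > V5+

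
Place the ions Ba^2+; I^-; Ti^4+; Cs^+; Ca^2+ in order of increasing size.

Ti^4+ < Ca^2+ < Ba^2+ < Cs^+ < I^-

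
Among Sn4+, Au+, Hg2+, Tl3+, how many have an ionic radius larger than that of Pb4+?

Electron counts and nuclear charges: Sn4+ has 46 e⁻ (Z=50), Pb4+ has 78 e⁻ (Z=82), Tl3+ has 78 e⁻ (Z=81), Hg2+ has 78 e⁻ (Z=80), Au+ has 78 e⁻ (Z=79). Sn4+ < Pb4+ (same group, period 5 vs 6); Pb4+ < Tl3+ (isoelectronic, higher Z=82 is smaller); Tl3+ < Hg2+ (both 78 e⁻, Z=81>80); Hg2+ < Au+ (isoelectronic, higher Z=80 is smaller).
Relative to Pb4+, the ions that are larger are Tl3+, Hg2+, Au+. That's 3.

3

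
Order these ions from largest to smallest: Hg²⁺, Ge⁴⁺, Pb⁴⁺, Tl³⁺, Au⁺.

Tabulating Z and e⁻: Ge⁴⁺ (Z=32, 28 e⁻), Pb⁴⁺ (Z=82, 78 e⁻), Tl³⁺ (Z=81, 78 e⁻), Hg²⁺ (Z=80, 78 e⁻), Au⁺ (Z=79, 78 e⁻). Ge⁴⁺ < Pb⁴⁺ (same group, 2 shells fewer); Pb⁴⁺ < Tl³⁺ (isoelectronic, higher Z=82 is smaller); Tl³⁺ < Hg²⁺ (both 78 e⁻, Z=81>80); Hg²⁺ < Au⁺ (isoelectronic, higher Z=80 is smaller).

Au⁺ > Hg²⁺ > Tl³⁺ > Pb⁴⁺ > Ge⁴⁺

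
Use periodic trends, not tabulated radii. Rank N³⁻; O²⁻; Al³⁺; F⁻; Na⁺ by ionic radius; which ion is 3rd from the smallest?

Each ion has 10 electrons. The ranking follows nuclear charge in reverse — greater Z gives a smaller radius. Al³⁺ (Z=13), Na⁺ (Z=11), F⁻ (Z=9), O²⁻ (Z=8), N³⁻ (Z=7).
So the order is Al³⁺ < Na⁺ < F⁻ < O²⁻ < N³⁻; the 3rd-smallest ion is F⁻.

F⁻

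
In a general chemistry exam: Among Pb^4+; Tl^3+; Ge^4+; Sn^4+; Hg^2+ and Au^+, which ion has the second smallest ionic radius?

Sn^4+

Tabulating Z and e⁻: Ge^4+ has 28 e⁻ (Z=32), Sn^4+ has 46 e⁻ (Z=50), Pb^4+ has 78 e⁻ (Z=82), Tl^3+ has 78 e⁻ (Z=81), Hg^2+ has 78 e⁻ (Z=80), Au^+ has 78 e⁻ (Z=79). Ge^4+ < Sn^4+ (same group, 1 shell fewer); Sn^4+ < Pb^4+ (same group, period 5 vs 6); Pb^4+ < Tl^3+ (isoelectronic, higher Z=82 is smaller); Tl^3+ < Hg^2+ (both 78 e⁻, Z=81>80); Hg^2+ < Au^+ (isoelectronic, higher Z=80 is smaller).
That gives Ge^4+ < Sn^4+ < Pb^4+ < Tl^3+ < Hg^2+ < Au^+. From the smallest end, number 2 is Sn^4+.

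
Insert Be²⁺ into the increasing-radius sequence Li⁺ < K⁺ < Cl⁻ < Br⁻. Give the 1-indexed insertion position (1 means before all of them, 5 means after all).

Tabulating Z and e⁻: Be²⁺ has 2 e⁻ (Z=4), Li⁺ has 2 e⁻ (Z=3), K⁺ has 18 e⁻ (Z=19), Cl⁻ has 18 e⁻ (Z=17), Br⁻ has 36 e⁻ (Z=35). Be²⁺ < Li⁺ (isoelectronic, higher Z=4 is smaller); Li⁺ < K⁺ (same group, period 2 vs 4); K⁺ < Cl⁻ (isoelectronic, higher Z=19 is smaller); Cl⁻ < Br⁻ (same group, 1 shell fewer).
With Be²⁺ included the full order is Be²⁺ < Li⁺ < K⁺ < Cl⁻ < Br⁻, so it takes position 1.

1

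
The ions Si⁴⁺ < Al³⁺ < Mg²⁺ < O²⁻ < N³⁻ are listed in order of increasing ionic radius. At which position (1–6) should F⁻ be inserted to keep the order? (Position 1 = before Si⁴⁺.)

4

Isoelectronic series (10 e⁻ each). Size is set by nuclear charge: more protons means a smaller ion. Si⁴⁺ (Z=14), Al³⁺ (Z=13), Mg²⁺ (Z=12), F⁻ (Z=9), O²⁻ (Z=8), N³⁻ (Z=7).
Putting F⁻ in gives Si⁴⁺ < Al³⁺ < Mg²⁺ < F⁻ < O²⁻ < N³⁻; it lands at slot 4.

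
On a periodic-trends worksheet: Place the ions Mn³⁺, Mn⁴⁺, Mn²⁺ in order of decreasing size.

Mn²⁺ > Mn³⁺ > Mn⁴⁺

These are all Mn ions. Removing more electrons (higher positive charge) pulls the remaining electrons in closer, so Mn⁴⁺ is smallest and Mn²⁺ is largest.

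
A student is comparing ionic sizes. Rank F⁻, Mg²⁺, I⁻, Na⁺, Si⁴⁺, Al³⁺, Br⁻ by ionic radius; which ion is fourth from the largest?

Electron counts and nuclear charges: Si⁴⁺ has 10 e⁻ (Z=14), Al³⁺ has 10 e⁻ (Z=13), Mg²⁺ has 10 e⁻ (Z=12), Na⁺ has 10 e⁻ (Z=11), F⁻ has 10 e⁻ (Z=9), Br⁻ has 36 e⁻ (Z=35), I⁻ has 54 e⁻ (Z=53). Si⁴⁺ < Al³⁺ (isoelectronic, higher Z=14 is smaller); Al³⁺ < Mg²⁺ (both 10 e⁻, Z=13>12); Mg²⁺ < Na⁺ (isoelectronic, higher Z=12 is smaller); Na⁺ < F⁻ (isoelectronic, higher Z=11 is smaller); F⁻ < Br⁻ (same group, period 2 vs 4); Br⁻ < I⁻ (same group, 1 shell fewer).
Ordering: Si⁴⁺ < Al³⁺ < Mg²⁺ < Na⁺ < F⁻ < Br⁻ < I⁻. The fourth largest is Na⁺.

Na⁺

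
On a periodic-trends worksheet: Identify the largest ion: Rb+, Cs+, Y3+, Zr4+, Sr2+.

First list Z and electron count for each: Zr4+: 36 e⁻, Z=40, Y3+: 36 e⁻, Z=39, Sr2+: 36 e⁻, Z=38, Rb+: 36 e⁻, Z=37, Cs+: 54 e⁻, Z=55. Zr4+ < Y3+ (isoelectronic, higher Z=40 is smaller); Y3+ < Sr2+ (isoelectronic, higher Z=39 is smaller); Sr2+ < Rb+ (isoelectronic, higher Z=38 is smaller); Rb+ < Cs+ (same group, period 5 vs 6).

Cs+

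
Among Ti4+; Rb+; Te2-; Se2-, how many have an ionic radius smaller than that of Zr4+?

Ti4+ has 18 e⁻ (Z=22), Zr4+ has 36 e⁻ (Z=40), Rb+ has 36 e⁻ (Z=37), Se2- has 36 e⁻ (Z=34), Te2- has 54 e⁻ (Z=52). Ti4+ < Zr4+ (same group, period 4 vs 5); Zr4+ < Rb+ (isoelectronic, higher Z=40 is smaller); Rb+ < Se2- (both 36 e⁻, Z=37>34); Se2- < Te2- (same group, 1 shell fewer).
Overall: Ti4+ < Zr4+ < Rb+ < Se2- < Te2-. Zr4+ has 1 below it and 3 above. So 1 is smaller.

1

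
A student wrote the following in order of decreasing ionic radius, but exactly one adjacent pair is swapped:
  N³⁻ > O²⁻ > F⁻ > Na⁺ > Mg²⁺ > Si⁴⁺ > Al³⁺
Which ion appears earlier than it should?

Check each adjacent pair. Si⁴⁺ and Al³⁺ are reversed: they are isoelectronic (10 e⁻) and Si has more protons than Al (14 vs 13), making Si⁴⁺ smaller. No other neighbouring pair contradicts the periodic trends, so Si⁴⁺ is the ion listed too early.

Si⁴⁺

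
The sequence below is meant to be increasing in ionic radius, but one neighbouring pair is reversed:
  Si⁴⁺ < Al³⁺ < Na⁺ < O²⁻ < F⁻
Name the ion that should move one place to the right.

O²⁻

The pair O²⁻, F⁻ is the wrong way round — F⁻ and O²⁻ share 10 electrons; the higher nuclear charge on F (Z=9) contracts it more, so F⁻ < O²⁻. All other adjacent pairs agree with periodic trends, so O²⁻ is the misplaced ion.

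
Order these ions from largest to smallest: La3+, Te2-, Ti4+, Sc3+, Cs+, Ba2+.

Tabulating Z and e⁻: Ti4+ (Z=22, 18 e⁻), Sc3+ (Z=21, 18 e⁻), La3+ (Z=57, 54 e⁻), Ba2+ (Z=56, 54 e⁻), Cs+ (Z=55, 54 e⁻), Te2- (Z=52, 54 e⁻). Ti4+ < Sc3+ (isoelectronic, higher Z=22 is smaller); Sc3+ < La3+ (same group, 2 shells fewer); La3+ < Ba2+ (both 54 e⁻, Z=57>56); Ba2+ < Cs+ (isoelectronic, higher Z=56 is smaller); Cs+ < Te2- (isoelectronic, higher Z=55 is smaller).

Te2- > Cs+ > Ba2+ > La3+ > Sc3+ > Ti4+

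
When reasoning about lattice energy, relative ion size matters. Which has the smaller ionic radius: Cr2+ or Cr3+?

Same element, different charge: the more highly charged cation has fewer electrons and a greater effective nuclear charge per electron, making Cr3+ the smallest.

Cr3+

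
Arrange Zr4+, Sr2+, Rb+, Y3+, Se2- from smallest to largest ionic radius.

Isoelectronic series (36 e⁻ each). Size is set by nuclear charge: more protons means a smaller ion. Zr4+ (Z=40), Y3+ (Z=39), Sr2+ (Z=38), Rb+ (Z=37), Se2- (Z=34).

Zr4+ < Y3+ < Sr2+ < Rb+ < Se2-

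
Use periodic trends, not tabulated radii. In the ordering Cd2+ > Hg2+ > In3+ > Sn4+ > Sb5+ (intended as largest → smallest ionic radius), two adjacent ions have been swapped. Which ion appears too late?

Scanning neighbour by neighbour, only Cd2+/Hg2+ violates a trend: both in group 12 with the same charge; Cd2+ (period 5) has the smaller radius. That makes Hg2+ the one sitting a position late relative to where it belongs.

Hg2+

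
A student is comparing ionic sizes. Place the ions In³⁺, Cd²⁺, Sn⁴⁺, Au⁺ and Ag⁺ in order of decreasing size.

Work out protons and electrons: Sn⁴⁺ has 46 e⁻ (Z=50), In³⁺ has 46 e⁻ (Z=49), Cd²⁺ has 46 e⁻ (Z=48), Ag⁺ has 46 e⁻ (Z=47), Au⁺ has 78 e⁻ (Z=79). Sn⁴⁺ < In³⁺ (isoelectronic, higher Z=50 is smaller); In³⁺ < Cd²⁺ (both 46 e⁻, Z=49>48); Cd²⁺ < Ag⁺ (both 46 e⁻, Z=48>47); Ag⁺ < Au⁺ (same group, period 5 vs 6).

Au⁺ > Ag⁺ > Cd²⁺ > In³⁺ > Sn⁴⁺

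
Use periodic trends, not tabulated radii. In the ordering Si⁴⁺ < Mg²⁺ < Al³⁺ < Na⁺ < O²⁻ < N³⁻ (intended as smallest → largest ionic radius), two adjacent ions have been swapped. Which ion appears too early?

Mg²⁺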